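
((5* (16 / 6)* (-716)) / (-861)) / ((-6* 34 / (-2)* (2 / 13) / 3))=93080 / 43911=2.12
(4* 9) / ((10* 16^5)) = 9 / 2621440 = 0.00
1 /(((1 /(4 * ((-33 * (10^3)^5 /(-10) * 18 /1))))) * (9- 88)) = -237600000000000000 /79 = -3007594936708860.76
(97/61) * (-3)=-291/61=-4.77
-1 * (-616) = 616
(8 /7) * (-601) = -4808 /7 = -686.86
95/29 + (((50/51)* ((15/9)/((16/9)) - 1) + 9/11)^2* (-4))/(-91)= 43866857381/13288779504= 3.30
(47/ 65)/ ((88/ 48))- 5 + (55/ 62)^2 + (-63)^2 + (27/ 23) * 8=251250940789/ 63214580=3974.57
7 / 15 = 0.47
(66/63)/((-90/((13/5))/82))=-11726/4725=-2.48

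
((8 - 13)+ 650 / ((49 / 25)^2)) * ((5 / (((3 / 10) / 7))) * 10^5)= 657075000000 / 343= 1915670553.94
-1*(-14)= 14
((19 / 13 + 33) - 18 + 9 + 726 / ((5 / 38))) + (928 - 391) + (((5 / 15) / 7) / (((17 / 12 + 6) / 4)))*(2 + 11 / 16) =246214887 / 40495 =6080.13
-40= -40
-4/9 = -0.44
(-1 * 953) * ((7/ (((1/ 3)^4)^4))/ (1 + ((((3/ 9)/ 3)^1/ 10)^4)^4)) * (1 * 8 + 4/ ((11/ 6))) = -595976574777714494894298978720000000000000000/ 203832220773702510000000000000011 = -2923858517144.73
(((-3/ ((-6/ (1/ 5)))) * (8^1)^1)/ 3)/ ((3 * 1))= 4/ 45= 0.09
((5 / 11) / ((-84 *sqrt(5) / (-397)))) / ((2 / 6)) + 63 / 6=397 *sqrt(5) / 308 + 21 / 2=13.38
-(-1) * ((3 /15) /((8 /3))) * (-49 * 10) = -147 /4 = -36.75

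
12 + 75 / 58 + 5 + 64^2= 238629 / 58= 4114.29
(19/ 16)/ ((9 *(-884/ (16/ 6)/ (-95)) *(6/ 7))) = 12635/ 286416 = 0.04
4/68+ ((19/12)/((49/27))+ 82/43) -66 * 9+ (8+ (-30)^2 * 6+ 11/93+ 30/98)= 9169775071/1903524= 4817.26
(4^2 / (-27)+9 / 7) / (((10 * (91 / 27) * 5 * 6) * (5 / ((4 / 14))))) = 131 / 3344250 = 0.00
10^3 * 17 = 17000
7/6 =1.17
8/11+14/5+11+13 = 1514/55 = 27.53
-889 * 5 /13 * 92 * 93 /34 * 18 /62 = -5520690 /221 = -24980.50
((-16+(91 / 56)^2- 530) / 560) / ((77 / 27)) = -187785 / 551936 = -0.34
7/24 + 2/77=587/1848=0.32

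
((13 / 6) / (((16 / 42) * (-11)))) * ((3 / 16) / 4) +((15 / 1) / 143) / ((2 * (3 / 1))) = -989 / 146432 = -0.01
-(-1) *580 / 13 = 580 / 13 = 44.62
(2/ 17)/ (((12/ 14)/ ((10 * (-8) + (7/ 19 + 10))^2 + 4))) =12262411/ 18411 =666.04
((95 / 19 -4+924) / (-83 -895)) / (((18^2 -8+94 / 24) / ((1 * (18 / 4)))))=-8325 / 625757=-0.01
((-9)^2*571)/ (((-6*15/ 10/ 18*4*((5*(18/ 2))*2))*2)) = -5139/ 40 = -128.48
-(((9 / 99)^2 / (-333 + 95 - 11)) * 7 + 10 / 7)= -301241 / 210903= -1.43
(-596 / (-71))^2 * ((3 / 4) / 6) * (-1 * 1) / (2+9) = -44402 / 55451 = -0.80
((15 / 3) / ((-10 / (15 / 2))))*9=-135 / 4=-33.75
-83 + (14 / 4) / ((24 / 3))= -82.56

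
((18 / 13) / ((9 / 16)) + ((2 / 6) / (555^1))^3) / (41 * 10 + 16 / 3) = 147704148013 / 24921997805250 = 0.01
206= 206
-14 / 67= -0.21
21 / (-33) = -7 / 11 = -0.64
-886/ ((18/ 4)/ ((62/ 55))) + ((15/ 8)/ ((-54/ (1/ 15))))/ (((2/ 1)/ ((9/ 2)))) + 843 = 19674779/ 31680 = 621.05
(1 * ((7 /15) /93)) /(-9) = -7 /12555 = -0.00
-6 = -6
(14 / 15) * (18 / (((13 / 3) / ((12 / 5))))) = 3024 / 325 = 9.30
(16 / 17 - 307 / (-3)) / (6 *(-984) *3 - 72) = -5267 / 906984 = -0.01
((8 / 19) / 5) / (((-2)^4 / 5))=1 / 38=0.03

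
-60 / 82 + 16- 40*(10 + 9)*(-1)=775.27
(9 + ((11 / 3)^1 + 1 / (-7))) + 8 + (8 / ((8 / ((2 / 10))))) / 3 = 2162 / 105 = 20.59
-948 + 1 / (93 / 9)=-29385 / 31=-947.90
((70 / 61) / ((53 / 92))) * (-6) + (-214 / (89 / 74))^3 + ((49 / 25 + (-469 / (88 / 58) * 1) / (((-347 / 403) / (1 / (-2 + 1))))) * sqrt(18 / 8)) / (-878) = -8605769899151760451796467 / 1527644835088860400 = -5633357.77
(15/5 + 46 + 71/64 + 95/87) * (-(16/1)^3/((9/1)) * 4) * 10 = -729827840/783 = -932091.75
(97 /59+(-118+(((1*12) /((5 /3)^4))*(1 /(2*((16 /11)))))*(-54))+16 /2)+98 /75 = -60143567 /442500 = -135.92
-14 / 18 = -7 / 9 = -0.78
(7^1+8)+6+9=30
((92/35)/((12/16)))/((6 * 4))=46/315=0.15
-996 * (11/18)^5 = -13367233/157464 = -84.89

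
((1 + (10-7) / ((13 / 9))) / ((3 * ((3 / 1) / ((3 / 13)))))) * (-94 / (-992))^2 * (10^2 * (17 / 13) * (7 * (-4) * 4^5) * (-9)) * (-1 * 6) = -302827392000 / 2111317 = -143430.57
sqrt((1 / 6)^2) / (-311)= -1 / 1866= -0.00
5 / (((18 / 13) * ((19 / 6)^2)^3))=168480 / 47045881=0.00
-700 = -700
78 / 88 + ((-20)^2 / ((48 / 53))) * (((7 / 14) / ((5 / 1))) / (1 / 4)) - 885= -93383 / 132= -707.45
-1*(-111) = 111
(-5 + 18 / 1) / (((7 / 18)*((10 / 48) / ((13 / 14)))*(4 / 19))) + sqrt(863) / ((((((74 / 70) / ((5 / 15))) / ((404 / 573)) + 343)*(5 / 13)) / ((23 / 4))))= 16261*sqrt(863) / 377971 + 173394 / 245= 708.99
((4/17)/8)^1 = 1/34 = 0.03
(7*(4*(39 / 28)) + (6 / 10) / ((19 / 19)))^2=39204 / 25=1568.16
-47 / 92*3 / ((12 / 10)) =-235 / 184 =-1.28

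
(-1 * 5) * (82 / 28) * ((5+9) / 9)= -205 / 9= -22.78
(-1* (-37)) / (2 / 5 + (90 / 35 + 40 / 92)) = 29785 / 2742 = 10.86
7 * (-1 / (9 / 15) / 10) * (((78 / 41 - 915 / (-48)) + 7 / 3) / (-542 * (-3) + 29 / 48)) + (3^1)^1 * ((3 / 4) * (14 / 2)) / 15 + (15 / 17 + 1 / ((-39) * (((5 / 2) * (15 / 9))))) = 405263582149 / 212236709100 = 1.91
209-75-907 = -773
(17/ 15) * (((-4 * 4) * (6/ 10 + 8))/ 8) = -1462/ 75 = -19.49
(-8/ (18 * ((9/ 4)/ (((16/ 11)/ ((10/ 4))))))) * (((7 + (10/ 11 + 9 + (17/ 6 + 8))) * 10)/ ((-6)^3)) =0.15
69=69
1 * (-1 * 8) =-8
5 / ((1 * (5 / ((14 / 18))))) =7 / 9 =0.78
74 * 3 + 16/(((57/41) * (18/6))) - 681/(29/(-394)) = 47001616/4959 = 9478.04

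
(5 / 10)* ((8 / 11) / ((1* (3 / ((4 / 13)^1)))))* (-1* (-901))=14416 / 429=33.60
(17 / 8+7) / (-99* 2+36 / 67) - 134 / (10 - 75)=2.02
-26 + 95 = 69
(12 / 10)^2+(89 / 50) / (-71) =5023 / 3550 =1.41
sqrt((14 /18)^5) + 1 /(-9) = 0.42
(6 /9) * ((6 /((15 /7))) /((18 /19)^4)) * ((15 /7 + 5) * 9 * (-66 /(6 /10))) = -35838275 /2187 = -16386.96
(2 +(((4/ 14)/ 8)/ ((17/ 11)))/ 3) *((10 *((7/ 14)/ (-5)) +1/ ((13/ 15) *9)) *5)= -8.75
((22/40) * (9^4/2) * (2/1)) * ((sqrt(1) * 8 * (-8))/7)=-1154736/35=-32992.46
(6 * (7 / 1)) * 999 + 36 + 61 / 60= 2519701 / 60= 41995.02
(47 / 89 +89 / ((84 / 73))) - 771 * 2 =-10945811 / 7476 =-1464.13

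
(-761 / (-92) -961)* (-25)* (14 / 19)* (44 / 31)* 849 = 286500441150 / 13547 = 21148626.35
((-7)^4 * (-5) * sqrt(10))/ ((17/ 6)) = -72030 * sqrt(10)/ 17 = -13398.76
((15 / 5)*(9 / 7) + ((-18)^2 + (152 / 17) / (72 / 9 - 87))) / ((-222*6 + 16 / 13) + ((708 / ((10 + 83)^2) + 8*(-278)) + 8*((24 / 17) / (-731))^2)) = -1049011922078308383 / 11377507496970282640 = -0.09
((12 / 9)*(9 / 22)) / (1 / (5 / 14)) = 15 / 77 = 0.19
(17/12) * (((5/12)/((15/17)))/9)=289/3888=0.07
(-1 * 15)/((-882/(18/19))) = 15/931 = 0.02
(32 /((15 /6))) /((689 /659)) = 42176 /3445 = 12.24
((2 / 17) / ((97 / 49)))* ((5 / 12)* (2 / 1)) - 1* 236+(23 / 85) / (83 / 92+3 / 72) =-3036983899 / 12886935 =-235.66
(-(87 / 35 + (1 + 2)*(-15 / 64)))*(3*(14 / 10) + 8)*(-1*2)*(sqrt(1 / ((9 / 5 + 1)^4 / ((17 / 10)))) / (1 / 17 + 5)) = 1.43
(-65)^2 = 4225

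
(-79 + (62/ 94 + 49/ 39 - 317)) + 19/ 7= -5021665/ 12831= -391.37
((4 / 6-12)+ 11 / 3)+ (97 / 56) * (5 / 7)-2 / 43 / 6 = -108505 / 16856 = -6.44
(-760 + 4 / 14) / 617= -5318 / 4319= -1.23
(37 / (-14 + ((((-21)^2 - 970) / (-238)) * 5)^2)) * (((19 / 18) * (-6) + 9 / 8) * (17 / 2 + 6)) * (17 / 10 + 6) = -196.48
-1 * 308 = -308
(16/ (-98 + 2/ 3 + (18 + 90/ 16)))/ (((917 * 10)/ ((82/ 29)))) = -15744/ 235215085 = -0.00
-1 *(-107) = 107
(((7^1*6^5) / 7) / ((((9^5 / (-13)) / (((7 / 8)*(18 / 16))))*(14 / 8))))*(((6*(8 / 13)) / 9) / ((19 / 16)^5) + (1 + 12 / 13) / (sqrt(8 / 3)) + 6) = -1192368764 / 200564019 - 25*sqrt(6) / 54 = -7.08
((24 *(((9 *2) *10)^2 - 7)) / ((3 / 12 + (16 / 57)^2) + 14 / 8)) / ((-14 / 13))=-8209098846 / 23639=-347269.29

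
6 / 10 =3 / 5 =0.60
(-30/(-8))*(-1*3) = -45/4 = -11.25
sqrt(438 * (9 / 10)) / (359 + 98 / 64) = 96 * sqrt(1095) / 57685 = 0.06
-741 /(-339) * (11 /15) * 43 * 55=1285141 /339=3790.98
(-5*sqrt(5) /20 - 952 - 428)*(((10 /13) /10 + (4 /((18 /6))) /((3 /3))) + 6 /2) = -79120 /13 - 43*sqrt(5) /39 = -6088.62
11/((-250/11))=-121/250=-0.48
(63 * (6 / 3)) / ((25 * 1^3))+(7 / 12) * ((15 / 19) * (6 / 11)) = 55293 / 10450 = 5.29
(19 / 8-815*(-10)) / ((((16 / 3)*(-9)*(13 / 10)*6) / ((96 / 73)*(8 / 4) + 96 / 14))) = -4705085 / 22776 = -206.58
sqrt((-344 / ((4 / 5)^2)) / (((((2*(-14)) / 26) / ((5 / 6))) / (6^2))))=5*sqrt(117390) / 14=122.37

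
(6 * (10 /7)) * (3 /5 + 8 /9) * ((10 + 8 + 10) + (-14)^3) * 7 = -242629.33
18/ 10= 1.80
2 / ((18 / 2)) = 2 / 9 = 0.22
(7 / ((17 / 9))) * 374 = 1386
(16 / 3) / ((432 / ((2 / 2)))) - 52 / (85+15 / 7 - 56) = -14633 / 8829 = -1.66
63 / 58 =1.09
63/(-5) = -63/5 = -12.60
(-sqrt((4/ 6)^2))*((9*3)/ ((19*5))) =-18/ 95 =-0.19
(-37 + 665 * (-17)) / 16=-5671 / 8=-708.88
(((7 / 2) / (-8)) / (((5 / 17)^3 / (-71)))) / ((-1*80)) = -2441761 / 160000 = -15.26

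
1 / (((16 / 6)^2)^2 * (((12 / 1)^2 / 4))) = 9 / 16384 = 0.00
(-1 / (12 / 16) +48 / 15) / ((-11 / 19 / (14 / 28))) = -266 / 165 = -1.61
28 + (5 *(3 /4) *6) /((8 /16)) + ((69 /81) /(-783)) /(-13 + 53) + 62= 114161377 /845640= 135.00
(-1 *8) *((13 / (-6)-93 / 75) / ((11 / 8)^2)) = 14.41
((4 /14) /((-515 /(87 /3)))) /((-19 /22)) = 1276 /68495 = 0.02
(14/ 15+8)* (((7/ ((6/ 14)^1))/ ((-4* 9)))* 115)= -75509/ 162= -466.10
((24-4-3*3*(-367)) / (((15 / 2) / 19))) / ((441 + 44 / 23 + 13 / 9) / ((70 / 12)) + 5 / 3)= 20330114 / 187989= 108.15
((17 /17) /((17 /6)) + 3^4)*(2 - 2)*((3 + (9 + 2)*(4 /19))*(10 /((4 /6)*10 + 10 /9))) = 0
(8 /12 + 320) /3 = 962 /9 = 106.89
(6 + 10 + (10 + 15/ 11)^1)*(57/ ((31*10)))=17157/ 3410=5.03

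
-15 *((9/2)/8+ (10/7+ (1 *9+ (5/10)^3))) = -18675/112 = -166.74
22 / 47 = 0.47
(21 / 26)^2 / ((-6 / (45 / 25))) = -1323 / 6760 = -0.20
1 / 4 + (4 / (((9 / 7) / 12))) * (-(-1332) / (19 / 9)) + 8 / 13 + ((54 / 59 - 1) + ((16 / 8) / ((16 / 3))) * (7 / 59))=2746275269 / 116584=23556.19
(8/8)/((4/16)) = 4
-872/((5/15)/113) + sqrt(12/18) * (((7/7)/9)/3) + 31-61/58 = -17143527/58 + sqrt(6)/81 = -295578.02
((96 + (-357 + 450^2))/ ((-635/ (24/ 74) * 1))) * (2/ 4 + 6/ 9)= -120.51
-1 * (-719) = 719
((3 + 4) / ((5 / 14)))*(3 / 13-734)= -934822 / 65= -14381.88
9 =9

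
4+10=14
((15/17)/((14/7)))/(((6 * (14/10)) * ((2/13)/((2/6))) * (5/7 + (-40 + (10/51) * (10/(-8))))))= -13/4516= -0.00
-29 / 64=-0.45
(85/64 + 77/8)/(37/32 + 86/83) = 5.00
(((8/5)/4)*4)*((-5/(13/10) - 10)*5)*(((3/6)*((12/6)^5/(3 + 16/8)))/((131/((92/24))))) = -17664/1703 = -10.37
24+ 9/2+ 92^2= 16985/2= 8492.50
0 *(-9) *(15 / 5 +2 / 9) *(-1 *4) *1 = 0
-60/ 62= -30/ 31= -0.97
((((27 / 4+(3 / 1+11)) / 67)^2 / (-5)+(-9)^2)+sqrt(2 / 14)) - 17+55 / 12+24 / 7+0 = sqrt(7) / 7+542934551 / 7541520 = 72.37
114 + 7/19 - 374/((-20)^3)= 8695553/76000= 114.42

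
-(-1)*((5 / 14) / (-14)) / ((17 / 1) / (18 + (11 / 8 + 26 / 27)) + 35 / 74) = -812705 / 41697334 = -0.02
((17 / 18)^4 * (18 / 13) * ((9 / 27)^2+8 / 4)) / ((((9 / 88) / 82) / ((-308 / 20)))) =-110216483146 / 3838185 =-28715.78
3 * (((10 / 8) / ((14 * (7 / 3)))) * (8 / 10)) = 9 / 98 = 0.09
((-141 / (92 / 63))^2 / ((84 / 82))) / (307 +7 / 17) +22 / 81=71361310543 / 2388574656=29.88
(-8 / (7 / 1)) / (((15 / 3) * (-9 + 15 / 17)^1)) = 68 / 2415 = 0.03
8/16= 0.50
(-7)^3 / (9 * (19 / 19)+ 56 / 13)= -4459 / 173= -25.77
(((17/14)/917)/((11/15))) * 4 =510/70609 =0.01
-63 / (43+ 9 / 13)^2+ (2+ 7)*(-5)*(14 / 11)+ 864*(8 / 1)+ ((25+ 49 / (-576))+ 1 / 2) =13734321673 / 1996236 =6880.11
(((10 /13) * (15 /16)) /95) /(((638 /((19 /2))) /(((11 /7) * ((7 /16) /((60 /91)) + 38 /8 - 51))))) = -43763 /5404672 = -0.01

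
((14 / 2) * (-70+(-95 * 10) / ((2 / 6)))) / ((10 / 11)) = -22484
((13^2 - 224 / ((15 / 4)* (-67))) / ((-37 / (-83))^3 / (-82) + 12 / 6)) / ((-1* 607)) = -8005453701694 / 57173953434525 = -0.14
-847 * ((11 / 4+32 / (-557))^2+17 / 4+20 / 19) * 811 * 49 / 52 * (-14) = 278940122057483117 / 2452208096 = 113750591.77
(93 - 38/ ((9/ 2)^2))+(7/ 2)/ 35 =73891/ 810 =91.22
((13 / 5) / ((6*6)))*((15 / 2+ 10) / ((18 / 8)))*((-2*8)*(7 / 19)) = -5096 / 1539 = -3.31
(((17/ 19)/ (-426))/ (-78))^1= 17/ 631332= 0.00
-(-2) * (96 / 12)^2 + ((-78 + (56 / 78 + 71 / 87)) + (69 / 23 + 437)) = 555925 / 1131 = 491.53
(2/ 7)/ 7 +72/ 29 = 3586/ 1421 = 2.52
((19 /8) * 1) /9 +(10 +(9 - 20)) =-53 /72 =-0.74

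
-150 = -150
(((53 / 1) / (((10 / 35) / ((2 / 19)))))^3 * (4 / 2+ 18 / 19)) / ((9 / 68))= 194454800288 / 1172889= 165791.31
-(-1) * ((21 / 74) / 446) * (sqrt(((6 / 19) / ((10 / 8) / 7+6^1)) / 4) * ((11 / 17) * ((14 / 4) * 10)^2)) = 282975 * sqrt(138054) / 1844230516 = 0.06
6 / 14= 3 / 7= 0.43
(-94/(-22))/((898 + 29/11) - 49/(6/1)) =282/58903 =0.00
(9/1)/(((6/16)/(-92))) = -2208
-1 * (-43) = 43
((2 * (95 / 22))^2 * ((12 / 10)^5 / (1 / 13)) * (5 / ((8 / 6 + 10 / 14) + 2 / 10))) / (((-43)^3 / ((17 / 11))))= -0.10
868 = 868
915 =915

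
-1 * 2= -2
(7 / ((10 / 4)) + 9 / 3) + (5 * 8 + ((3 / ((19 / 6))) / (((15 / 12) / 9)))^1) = 4999 / 95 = 52.62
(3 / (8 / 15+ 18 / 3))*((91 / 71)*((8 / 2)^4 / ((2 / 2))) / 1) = 150.66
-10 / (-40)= 0.25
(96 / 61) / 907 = 96 / 55327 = 0.00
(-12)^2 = 144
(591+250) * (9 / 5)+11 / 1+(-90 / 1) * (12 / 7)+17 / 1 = 48563 / 35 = 1387.51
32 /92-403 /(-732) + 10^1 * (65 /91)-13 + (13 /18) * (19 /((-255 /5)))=-94264927 /18031356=-5.23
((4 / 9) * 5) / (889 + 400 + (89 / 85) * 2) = 1700 / 987687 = 0.00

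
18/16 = 9/8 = 1.12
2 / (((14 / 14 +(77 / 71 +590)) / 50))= 3550 / 21019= 0.17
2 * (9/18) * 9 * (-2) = -18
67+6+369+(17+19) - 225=253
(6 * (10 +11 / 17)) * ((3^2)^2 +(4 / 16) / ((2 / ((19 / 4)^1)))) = 1417773 / 272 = 5212.40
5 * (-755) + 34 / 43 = -162291 / 43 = -3774.21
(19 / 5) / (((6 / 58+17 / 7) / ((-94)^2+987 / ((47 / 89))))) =8257837 / 514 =16065.83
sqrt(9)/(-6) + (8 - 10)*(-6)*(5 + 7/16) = 259/4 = 64.75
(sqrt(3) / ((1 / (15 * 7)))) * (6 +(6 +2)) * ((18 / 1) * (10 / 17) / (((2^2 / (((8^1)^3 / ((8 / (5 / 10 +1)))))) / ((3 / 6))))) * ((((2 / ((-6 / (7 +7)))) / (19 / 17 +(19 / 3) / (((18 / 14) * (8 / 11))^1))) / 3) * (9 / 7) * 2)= -109734912 * sqrt(3) / 1159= -163991.75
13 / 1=13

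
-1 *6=-6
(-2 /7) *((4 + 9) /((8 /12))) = -39 /7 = -5.57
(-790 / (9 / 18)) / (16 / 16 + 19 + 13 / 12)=-74.94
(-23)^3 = -12167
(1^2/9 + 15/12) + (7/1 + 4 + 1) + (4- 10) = 265/36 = 7.36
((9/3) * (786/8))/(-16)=-1179/64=-18.42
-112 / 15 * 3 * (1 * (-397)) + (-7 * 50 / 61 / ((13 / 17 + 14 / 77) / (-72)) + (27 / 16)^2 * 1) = 42990381971 / 4606720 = 9332.10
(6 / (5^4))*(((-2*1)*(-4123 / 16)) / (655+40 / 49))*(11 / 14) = 0.01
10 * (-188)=-1880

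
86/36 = 43/18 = 2.39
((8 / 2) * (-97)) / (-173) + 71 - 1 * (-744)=141383 / 173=817.24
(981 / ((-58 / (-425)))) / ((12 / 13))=1806675 / 232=7787.39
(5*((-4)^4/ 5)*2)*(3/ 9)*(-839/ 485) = -429568/ 1455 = -295.24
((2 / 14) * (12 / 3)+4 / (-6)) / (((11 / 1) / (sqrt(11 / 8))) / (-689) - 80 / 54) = 42724890 / 664553267 - 167427 * sqrt(22) / 1329106534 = 0.06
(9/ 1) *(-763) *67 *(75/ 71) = -34506675/ 71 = -486009.51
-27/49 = -0.55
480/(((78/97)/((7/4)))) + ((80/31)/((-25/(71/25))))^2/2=203920575724/195203125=1044.66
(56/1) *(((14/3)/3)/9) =784/81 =9.68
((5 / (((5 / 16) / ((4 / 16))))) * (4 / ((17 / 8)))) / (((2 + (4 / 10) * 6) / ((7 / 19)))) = 2240 / 3553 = 0.63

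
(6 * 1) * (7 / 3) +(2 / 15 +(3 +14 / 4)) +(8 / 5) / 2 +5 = 793 / 30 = 26.43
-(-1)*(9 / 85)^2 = 81 / 7225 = 0.01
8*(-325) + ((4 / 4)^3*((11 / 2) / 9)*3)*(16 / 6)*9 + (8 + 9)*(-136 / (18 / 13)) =-38032 / 9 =-4225.78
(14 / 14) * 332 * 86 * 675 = 19272600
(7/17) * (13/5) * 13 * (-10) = -2366/17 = -139.18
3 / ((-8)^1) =-3 / 8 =-0.38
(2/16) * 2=1/4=0.25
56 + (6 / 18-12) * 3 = 21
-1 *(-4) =4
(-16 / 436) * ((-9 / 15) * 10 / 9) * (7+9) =128 / 327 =0.39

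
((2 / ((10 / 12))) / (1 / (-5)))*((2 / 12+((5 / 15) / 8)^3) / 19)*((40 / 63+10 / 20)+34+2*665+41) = -408383765 / 2757888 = -148.08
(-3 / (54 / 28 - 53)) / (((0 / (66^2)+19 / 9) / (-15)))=-1134 / 2717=-0.42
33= 33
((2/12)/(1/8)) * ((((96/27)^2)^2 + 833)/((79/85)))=2214722260/1554957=1424.30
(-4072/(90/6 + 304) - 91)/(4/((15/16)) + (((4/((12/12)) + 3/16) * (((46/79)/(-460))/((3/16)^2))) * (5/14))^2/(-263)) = -24.32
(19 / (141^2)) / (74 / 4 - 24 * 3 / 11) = 418 / 5228703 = 0.00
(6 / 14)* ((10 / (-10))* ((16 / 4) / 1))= -1.71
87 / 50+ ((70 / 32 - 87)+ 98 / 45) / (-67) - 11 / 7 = 1.40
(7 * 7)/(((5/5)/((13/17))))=637/17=37.47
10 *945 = 9450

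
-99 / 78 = -33 / 26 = -1.27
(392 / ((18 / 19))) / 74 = 1862 / 333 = 5.59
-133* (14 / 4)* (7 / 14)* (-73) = 67963 / 4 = 16990.75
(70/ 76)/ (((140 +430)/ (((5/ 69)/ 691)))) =35/ 206545428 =0.00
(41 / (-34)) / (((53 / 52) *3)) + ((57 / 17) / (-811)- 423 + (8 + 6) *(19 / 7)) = -844844794 / 2192133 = -385.40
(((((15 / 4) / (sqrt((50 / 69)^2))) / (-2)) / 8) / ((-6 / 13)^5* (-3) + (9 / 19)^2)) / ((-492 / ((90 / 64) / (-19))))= -162255041 / 957761175552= -0.00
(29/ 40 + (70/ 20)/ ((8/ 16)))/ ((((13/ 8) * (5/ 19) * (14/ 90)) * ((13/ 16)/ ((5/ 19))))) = 44496/ 1183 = 37.61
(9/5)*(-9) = -81/5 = -16.20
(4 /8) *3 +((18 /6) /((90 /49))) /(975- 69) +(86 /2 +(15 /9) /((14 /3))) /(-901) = 249196303 /171424260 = 1.45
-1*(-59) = 59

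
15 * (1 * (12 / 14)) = 90 / 7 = 12.86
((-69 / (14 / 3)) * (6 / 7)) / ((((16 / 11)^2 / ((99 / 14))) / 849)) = -6315676191 / 175616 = -35962.99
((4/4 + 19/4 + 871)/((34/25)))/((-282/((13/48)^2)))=-0.17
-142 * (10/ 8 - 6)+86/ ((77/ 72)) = 116257/ 154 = 754.92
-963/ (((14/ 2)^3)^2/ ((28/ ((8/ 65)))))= -62595/ 33614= -1.86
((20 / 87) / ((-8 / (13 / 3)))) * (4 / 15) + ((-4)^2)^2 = 200422 / 783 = 255.97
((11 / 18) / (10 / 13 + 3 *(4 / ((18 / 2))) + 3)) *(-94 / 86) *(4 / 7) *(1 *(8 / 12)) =-26884 / 539091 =-0.05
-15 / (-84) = 5 / 28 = 0.18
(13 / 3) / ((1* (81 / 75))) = 325 / 81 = 4.01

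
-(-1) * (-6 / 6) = -1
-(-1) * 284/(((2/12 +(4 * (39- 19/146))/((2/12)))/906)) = 112699152/408673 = 275.77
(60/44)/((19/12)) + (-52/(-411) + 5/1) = 514343/85899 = 5.99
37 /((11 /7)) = 259 /11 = 23.55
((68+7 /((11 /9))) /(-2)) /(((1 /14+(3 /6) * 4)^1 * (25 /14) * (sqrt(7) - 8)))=79478 * sqrt(7) /454575+635824 /454575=1.86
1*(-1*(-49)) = 49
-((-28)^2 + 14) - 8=-806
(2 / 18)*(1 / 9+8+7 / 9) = 0.99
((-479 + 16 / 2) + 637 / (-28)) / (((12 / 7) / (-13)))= 179725 / 48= 3744.27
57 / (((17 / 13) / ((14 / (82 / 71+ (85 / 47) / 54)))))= 267053436 / 520081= 513.48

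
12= 12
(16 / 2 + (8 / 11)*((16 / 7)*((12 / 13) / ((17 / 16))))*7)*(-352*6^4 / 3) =-608587776 / 221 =-2753790.84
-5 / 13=-0.38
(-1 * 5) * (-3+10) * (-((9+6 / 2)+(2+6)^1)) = 700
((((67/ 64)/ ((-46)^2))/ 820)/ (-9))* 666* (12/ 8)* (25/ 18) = -12395/ 133257216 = -0.00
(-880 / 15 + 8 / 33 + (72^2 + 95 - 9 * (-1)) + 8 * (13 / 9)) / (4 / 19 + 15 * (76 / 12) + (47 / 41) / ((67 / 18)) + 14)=27081486296 / 565893801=47.86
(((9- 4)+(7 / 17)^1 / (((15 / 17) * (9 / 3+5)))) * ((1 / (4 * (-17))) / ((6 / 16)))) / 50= -607 / 153000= -0.00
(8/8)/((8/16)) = 2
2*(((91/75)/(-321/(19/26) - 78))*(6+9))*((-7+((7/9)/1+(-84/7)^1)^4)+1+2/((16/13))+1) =-15813815159/14171760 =-1115.87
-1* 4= -4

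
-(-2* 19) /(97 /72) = 2736 /97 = 28.21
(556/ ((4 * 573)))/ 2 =139/ 1146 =0.12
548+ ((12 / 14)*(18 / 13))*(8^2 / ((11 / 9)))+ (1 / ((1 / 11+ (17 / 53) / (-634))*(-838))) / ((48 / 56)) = 51305452143683 / 84089315310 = 610.13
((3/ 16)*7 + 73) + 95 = 2709/ 16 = 169.31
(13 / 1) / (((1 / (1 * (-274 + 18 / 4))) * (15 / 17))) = -119119 / 30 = -3970.63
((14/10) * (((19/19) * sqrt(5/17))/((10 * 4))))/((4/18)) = 63 * sqrt(85)/6800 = 0.09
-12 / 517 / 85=-12 / 43945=-0.00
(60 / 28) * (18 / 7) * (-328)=-88560 / 49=-1807.35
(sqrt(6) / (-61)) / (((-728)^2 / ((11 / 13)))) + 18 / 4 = 9 / 2-11 *sqrt(6) / 420277312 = 4.50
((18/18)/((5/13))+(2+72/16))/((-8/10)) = -91/8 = -11.38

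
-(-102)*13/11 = 120.55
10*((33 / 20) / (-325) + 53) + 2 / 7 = 2412569 / 4550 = 530.23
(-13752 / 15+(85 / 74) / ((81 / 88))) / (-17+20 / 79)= 1083844292 / 19825155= 54.67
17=17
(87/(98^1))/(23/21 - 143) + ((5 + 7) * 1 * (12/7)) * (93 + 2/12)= 79959099/41720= 1916.57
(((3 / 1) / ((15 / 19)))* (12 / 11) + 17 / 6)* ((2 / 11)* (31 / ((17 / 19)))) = 1356467 / 30855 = 43.96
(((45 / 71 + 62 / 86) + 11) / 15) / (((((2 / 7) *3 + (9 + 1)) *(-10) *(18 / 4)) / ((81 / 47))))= -792099 / 272632900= -0.00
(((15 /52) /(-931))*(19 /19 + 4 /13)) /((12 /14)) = -85 /179816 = -0.00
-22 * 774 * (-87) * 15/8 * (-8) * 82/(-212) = 455541570/53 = 8595123.96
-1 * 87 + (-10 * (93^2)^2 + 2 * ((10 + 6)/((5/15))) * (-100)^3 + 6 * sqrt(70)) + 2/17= -14348885647/17 + 6 * sqrt(70)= -844052046.68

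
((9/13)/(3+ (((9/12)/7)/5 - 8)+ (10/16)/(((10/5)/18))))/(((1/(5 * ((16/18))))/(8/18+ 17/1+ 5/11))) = 85.20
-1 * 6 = -6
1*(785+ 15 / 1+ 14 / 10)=4007 / 5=801.40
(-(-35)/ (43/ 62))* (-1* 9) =-19530/ 43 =-454.19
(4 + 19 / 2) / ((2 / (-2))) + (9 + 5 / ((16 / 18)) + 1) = 17 / 8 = 2.12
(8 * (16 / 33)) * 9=384 / 11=34.91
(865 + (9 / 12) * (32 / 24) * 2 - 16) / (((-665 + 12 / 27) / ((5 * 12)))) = -459540 / 5981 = -76.83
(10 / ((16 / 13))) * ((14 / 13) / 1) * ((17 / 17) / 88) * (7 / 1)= 0.70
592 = 592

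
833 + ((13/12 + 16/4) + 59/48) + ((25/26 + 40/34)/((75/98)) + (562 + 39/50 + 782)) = 193320737/88400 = 2186.89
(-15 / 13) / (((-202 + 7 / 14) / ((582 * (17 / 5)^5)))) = 4958140644 / 3274375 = 1514.23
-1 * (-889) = 889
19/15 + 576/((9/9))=8659/15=577.27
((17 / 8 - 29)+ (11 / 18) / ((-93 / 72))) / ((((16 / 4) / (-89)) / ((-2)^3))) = -4867.97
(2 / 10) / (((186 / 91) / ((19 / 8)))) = 1729 / 7440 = 0.23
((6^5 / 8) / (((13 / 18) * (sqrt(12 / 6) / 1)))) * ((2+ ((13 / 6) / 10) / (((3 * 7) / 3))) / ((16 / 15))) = 1865511 * sqrt(2) / 1456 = 1811.97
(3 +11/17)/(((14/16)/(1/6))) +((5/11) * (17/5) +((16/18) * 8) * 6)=58783/1309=44.91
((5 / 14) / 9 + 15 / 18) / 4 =55 / 252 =0.22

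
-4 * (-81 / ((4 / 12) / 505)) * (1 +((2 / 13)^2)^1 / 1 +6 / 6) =167874120 / 169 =993337.99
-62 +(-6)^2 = -26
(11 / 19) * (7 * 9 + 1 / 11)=694 / 19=36.53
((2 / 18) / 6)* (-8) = -4 / 27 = -0.15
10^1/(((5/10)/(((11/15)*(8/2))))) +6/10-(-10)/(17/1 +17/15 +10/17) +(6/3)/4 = 60.30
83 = 83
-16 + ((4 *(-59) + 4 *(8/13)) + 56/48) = -19373/78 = -248.37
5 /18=0.28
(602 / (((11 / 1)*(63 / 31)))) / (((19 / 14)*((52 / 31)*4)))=289261 / 97812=2.96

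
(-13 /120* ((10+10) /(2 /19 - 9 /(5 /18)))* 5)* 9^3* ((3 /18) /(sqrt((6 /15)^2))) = 192375 /1888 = 101.89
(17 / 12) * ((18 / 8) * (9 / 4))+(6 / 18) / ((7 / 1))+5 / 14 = 10183 / 1344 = 7.58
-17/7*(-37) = 629/7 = 89.86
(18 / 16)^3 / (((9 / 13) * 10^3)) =1053 / 512000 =0.00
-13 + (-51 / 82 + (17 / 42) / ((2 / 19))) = -33671 / 3444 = -9.78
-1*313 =-313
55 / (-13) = -55 / 13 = -4.23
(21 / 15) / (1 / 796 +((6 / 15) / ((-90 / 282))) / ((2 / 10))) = -0.22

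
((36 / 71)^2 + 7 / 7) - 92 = -457435 / 5041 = -90.74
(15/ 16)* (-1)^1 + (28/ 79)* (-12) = -6561/ 1264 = -5.19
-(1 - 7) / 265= 6 / 265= 0.02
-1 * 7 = -7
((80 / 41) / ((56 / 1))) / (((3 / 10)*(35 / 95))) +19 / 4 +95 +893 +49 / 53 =1270044593 / 1277724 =993.99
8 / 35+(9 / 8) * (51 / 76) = 20929 / 21280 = 0.98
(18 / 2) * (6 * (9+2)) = 594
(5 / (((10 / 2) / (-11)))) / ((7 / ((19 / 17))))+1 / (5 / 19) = 1216 / 595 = 2.04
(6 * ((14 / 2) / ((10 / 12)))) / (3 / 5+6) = 84 / 11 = 7.64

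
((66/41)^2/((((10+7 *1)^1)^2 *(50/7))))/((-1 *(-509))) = 15246/6181919525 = 0.00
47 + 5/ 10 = 95/ 2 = 47.50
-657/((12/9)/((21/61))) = -41391/244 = -169.64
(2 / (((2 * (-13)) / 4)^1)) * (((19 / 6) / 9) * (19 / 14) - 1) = 395 / 2457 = 0.16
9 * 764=6876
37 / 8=4.62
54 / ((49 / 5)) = 270 / 49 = 5.51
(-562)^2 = 315844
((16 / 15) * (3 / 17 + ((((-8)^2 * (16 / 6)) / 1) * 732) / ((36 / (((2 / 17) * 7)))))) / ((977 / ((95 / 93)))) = 132931600 / 41705199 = 3.19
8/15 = 0.53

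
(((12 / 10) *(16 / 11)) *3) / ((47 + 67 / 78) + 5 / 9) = 67392 / 623095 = 0.11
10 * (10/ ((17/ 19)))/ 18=950/ 153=6.21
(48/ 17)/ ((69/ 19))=304/ 391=0.78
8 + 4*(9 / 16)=41 / 4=10.25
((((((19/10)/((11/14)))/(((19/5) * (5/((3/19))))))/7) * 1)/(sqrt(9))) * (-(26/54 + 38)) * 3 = -1039/9405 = -0.11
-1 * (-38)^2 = -1444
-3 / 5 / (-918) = 1 / 1530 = 0.00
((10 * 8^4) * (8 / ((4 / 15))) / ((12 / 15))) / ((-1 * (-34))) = 45176.47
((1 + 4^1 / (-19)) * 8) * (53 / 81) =2120 / 513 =4.13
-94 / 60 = -47 / 30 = -1.57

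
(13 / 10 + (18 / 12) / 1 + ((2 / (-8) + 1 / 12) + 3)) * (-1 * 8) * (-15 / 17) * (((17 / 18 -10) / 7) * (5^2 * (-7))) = 1377350 / 153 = 9002.29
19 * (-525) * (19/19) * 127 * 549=-695486925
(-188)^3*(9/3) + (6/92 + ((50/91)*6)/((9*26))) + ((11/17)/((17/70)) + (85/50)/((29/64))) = -136371725937127921/6841158870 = -19934009.50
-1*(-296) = 296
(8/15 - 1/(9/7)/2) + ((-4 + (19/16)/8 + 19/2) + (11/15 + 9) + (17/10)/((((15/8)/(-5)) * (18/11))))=220421/17280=12.76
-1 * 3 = -3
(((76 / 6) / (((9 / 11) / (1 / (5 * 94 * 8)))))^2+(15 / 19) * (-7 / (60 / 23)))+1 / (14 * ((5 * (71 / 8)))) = -51502925995597 / 24330622276800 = -2.12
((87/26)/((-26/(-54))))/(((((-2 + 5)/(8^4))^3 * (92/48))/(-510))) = -18294499096657920/3887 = -4706585823683.54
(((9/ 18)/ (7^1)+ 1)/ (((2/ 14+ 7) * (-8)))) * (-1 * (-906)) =-1359/ 80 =-16.99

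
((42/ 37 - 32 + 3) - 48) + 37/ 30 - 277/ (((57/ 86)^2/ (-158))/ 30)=399211812533/ 133570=2988783.50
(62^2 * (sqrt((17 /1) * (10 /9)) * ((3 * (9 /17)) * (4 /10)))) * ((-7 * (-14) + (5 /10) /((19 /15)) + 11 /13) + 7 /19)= 1702365372 * sqrt(170) /20995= 1057210.23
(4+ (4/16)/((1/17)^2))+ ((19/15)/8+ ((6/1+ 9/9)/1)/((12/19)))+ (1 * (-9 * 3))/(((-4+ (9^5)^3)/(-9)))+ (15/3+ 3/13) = 5956306916818898879/64238033213529240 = 92.72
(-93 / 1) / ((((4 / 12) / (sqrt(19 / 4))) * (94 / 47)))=-279 * sqrt(19) / 4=-304.03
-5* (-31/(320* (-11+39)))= 31/1792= 0.02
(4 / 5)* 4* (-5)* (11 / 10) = -17.60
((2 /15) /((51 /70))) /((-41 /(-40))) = 1120 /6273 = 0.18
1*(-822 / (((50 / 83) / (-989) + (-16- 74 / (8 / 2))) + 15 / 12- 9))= 89967352 / 4624301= 19.46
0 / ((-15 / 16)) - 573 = -573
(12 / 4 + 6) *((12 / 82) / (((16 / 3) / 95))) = 23.46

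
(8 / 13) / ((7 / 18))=1.58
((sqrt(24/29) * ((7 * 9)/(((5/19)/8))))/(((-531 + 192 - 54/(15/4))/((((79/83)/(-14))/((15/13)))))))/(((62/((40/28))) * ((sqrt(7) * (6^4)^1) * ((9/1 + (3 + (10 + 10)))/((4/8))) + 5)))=-41080 * sqrt(174)/779768179685542103 + 681467904 * sqrt(1218)/779768179685542103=0.00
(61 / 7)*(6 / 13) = 366 / 91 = 4.02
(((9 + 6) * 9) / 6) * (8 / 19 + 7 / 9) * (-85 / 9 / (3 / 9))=-87125 / 114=-764.25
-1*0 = 0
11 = 11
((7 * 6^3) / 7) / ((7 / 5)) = 1080 / 7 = 154.29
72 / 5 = 14.40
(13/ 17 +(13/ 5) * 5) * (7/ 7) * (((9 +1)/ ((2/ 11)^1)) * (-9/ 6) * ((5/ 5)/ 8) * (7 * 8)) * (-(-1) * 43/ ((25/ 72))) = -83675592/ 85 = -984418.73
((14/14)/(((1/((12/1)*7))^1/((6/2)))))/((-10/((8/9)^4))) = -57344/3645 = -15.73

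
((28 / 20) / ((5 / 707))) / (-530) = -4949 / 13250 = -0.37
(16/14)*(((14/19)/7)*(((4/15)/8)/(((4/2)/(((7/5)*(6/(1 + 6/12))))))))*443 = 7088/1425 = 4.97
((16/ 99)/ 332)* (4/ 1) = 16/ 8217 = 0.00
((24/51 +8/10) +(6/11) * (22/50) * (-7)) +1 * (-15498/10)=-658839/425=-1550.21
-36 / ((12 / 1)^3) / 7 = -0.00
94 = 94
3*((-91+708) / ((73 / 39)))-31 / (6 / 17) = 901.06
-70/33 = -2.12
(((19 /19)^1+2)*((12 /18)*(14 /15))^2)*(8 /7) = 896 /675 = 1.33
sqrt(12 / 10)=sqrt(30) / 5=1.10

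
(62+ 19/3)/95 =41/57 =0.72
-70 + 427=357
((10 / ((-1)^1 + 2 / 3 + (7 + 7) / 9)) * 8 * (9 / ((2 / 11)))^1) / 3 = 1080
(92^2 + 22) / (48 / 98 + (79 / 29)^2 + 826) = 349699574 / 34364627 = 10.18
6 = 6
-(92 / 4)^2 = -529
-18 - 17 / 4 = -89 / 4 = -22.25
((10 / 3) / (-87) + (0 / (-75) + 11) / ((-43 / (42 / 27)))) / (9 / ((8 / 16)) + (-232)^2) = -272 / 33570487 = -0.00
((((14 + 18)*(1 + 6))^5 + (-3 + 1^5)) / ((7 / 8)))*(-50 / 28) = -1150917017595.92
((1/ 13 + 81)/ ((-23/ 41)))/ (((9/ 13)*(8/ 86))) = -929101/ 414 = -2244.21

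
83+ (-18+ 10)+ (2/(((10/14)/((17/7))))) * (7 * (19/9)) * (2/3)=19169/135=141.99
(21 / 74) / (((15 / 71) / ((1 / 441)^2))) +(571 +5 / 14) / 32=5873388007 / 328950720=17.85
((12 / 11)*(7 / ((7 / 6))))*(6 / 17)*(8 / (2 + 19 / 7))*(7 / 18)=3136 / 2057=1.52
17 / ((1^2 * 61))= 17 / 61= 0.28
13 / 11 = 1.18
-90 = -90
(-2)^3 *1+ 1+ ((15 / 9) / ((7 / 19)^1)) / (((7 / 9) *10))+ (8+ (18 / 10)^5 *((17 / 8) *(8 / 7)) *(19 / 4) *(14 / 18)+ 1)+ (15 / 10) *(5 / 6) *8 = 111547197 / 612500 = 182.12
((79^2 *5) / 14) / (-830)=-6241 / 2324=-2.69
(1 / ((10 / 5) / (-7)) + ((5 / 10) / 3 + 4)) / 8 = 1 / 12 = 0.08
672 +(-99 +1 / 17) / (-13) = 150194 / 221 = 679.61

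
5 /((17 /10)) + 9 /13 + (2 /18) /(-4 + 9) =36356 /9945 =3.66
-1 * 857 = -857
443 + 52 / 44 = 4886 / 11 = 444.18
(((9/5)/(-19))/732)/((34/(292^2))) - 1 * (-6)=559116/98515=5.68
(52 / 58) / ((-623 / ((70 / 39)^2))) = -1400 / 301977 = -0.00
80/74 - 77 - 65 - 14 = -5732/37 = -154.92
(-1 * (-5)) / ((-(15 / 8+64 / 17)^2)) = -92480 / 588289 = -0.16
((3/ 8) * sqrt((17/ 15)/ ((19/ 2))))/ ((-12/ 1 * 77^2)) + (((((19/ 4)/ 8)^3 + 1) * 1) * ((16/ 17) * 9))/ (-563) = -20979/ 1153024 - sqrt(9690)/ 54072480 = -0.02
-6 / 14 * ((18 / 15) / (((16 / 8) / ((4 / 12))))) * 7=-3 / 5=-0.60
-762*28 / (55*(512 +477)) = -21336 / 54395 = -0.39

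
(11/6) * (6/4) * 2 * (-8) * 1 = -44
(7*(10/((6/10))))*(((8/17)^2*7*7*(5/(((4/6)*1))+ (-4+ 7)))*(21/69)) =26891200/6647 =4045.61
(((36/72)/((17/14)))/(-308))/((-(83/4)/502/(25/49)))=12550/760529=0.02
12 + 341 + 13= 366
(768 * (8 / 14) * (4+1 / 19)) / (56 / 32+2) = 45056 / 95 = 474.27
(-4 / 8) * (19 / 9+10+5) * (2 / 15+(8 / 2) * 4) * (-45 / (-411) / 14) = -1331 / 1233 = -1.08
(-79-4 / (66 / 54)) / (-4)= 905 / 44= 20.57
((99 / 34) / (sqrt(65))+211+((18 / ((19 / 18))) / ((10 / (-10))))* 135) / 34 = -39731 / 646+99* sqrt(65) / 75140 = -61.49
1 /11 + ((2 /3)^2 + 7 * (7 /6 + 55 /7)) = 12613 /198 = 63.70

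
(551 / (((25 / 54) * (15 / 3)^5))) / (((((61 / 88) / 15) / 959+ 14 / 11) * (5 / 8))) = 0.48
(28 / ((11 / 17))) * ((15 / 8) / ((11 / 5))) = 8925 / 242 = 36.88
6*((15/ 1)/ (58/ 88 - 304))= -440/ 1483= -0.30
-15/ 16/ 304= -15/ 4864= -0.00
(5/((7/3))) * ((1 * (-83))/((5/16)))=-3984/7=-569.14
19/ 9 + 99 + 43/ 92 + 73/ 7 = 649193/ 5796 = 112.01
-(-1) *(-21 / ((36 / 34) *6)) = -119 / 36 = -3.31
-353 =-353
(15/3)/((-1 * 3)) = -5/3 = -1.67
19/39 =0.49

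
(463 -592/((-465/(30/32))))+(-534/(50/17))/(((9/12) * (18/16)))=249.01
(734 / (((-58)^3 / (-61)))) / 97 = 22387 / 9462932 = 0.00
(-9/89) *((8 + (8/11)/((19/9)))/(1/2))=-1.69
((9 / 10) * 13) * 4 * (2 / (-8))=-117 / 10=-11.70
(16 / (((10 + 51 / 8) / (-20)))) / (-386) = 1280 / 25283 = 0.05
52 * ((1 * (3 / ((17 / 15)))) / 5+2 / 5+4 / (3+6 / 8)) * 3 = 26468 / 85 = 311.39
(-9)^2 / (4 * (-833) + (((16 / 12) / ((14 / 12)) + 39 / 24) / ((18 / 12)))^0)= -81 / 3331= -0.02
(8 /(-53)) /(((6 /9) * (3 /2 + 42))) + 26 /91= 3018 /10759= 0.28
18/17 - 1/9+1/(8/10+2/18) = 12830/6273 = 2.05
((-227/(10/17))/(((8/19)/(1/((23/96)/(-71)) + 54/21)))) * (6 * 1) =5201904987/3220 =1615498.44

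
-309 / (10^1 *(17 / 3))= -5.45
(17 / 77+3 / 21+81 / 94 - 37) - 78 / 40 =-390073 / 10340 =-37.72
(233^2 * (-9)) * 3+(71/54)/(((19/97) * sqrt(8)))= -1465803+6887 * sqrt(2)/4104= -1465800.63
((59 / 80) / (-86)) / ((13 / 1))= -0.00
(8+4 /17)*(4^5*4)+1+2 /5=2867319 /85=33733.16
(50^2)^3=15625000000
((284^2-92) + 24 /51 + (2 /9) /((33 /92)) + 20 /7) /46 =1423756480 /812889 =1751.48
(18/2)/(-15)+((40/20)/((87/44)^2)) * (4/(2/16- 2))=-38405/22707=-1.69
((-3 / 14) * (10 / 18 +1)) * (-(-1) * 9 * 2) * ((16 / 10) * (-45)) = 432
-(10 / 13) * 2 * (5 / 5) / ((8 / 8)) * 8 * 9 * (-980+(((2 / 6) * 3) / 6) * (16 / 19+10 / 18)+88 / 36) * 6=160437280 / 247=649543.64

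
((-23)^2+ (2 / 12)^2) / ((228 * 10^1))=3809 / 16416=0.23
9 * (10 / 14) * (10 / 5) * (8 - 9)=-90 / 7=-12.86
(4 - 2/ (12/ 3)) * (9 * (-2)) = -63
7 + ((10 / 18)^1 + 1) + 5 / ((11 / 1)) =892 / 99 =9.01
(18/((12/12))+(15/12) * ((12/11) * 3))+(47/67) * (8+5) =23002/737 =31.21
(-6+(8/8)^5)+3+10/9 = -8/9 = -0.89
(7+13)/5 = 4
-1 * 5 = -5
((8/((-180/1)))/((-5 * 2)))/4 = 1/900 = 0.00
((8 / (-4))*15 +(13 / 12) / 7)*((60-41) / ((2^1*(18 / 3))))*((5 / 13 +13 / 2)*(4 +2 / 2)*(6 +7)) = -42631535 / 2016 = -21146.59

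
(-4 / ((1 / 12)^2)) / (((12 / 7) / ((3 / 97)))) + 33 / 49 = -46191 / 4753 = -9.72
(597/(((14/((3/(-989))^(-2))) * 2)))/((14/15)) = 973230395/392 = 2482730.60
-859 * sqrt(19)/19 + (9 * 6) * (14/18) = -155.07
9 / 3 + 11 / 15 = 56 / 15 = 3.73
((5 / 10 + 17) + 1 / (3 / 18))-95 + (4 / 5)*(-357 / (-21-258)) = -70.48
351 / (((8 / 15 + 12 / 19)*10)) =20007 / 664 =30.13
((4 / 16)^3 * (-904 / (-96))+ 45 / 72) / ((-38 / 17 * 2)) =-10081 / 58368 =-0.17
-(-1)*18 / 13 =1.38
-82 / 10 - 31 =-196 / 5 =-39.20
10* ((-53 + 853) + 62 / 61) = 8010.16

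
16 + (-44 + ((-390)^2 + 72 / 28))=1064522 / 7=152074.57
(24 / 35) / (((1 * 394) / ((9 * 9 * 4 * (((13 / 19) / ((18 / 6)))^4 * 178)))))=244025184 / 898563295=0.27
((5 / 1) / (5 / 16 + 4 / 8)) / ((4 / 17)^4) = 417605 / 208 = 2007.72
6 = 6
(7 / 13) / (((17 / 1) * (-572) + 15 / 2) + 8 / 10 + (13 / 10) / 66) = -4620 / 83360537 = -0.00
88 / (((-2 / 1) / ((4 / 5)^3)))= -2816 / 125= -22.53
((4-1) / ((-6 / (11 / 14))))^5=-161051 / 17210368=-0.01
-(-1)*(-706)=-706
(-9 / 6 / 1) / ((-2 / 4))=3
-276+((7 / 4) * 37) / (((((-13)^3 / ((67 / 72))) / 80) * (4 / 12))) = -3724997 / 13182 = -282.58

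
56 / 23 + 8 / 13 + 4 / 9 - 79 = -203185 / 2691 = -75.51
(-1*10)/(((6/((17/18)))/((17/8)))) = -1445/432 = -3.34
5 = 5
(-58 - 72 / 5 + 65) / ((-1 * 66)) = 37 / 330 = 0.11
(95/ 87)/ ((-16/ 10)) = -0.68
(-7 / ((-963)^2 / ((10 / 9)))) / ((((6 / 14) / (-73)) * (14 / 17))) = 0.00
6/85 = 0.07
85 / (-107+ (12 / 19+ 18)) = -1615 / 1679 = -0.96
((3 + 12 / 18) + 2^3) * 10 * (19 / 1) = 6650 / 3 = 2216.67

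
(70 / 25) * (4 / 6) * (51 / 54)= 238 / 135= 1.76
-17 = -17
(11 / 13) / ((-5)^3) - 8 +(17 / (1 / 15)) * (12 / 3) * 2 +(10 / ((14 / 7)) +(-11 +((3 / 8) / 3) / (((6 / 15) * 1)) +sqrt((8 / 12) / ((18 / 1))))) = sqrt(3) / 9 +52683949 / 26000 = 2026.50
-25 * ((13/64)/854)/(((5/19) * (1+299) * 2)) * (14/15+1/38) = -7111/196761600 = -0.00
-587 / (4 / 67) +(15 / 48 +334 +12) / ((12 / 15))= -9399.36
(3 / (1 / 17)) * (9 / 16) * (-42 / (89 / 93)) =-896427 / 712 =-1259.03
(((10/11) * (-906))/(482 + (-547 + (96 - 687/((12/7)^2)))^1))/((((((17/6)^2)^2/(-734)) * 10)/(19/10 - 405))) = 83378350480896/44710044115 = 1864.87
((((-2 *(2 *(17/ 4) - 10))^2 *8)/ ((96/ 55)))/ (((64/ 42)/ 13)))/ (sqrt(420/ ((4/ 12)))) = 429 *sqrt(35)/ 256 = 9.91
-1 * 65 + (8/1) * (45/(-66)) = -775/11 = -70.45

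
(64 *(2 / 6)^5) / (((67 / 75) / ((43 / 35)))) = 13760 / 37989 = 0.36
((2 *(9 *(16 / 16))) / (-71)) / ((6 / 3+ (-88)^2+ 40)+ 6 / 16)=-144 / 4422661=-0.00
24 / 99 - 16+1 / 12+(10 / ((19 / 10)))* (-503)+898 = -4426727 / 2508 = -1765.04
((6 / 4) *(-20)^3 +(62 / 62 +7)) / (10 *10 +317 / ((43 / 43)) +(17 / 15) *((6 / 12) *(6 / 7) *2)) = -419720 / 14629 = -28.69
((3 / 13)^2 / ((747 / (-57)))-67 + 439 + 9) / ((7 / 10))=53442300 / 98189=544.28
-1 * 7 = -7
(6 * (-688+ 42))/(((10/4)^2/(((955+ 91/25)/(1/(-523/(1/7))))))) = 1360313611104/625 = 2176501777.77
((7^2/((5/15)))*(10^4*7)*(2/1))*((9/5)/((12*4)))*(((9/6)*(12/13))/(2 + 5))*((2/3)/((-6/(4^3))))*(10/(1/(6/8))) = -105840000/13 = -8141538.46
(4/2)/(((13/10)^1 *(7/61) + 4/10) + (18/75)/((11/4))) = 67100/21353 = 3.14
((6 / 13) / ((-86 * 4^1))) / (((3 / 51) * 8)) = -51 / 17888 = -0.00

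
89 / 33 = 2.70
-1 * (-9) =9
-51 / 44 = -1.16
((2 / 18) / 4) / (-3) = -1 / 108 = -0.01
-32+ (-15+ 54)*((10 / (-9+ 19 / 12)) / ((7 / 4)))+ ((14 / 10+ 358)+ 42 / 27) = 8379869 / 28035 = 298.91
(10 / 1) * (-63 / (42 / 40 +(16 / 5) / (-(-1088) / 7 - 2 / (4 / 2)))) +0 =-1945800 / 3307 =-588.39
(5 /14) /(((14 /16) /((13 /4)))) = 65 /49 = 1.33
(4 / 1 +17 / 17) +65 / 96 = 545 / 96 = 5.68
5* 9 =45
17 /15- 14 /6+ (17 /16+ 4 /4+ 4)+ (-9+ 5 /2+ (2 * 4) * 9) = 5629 /80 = 70.36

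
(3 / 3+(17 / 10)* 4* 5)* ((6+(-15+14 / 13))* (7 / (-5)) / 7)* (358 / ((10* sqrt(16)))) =129059 / 260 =496.38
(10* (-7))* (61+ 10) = -4970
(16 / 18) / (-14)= -0.06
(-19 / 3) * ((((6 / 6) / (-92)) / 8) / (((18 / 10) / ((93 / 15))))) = 589 / 19872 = 0.03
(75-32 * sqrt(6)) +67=142-32 * sqrt(6)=63.62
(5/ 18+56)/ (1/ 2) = 1013/ 9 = 112.56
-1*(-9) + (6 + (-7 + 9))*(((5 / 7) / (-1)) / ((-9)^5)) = 3720127 / 413343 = 9.00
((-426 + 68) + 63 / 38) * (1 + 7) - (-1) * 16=-53860 / 19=-2834.74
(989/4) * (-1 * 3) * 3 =-8901/4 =-2225.25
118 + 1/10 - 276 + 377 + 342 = 5611/10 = 561.10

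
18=18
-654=-654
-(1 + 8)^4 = -6561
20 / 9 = 2.22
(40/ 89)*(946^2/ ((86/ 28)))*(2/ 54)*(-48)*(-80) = 14918041600/ 801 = 18624271.66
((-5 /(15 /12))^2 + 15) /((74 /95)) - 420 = -28135 /74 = -380.20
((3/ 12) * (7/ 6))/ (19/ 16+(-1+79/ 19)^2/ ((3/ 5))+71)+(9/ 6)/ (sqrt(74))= 0.18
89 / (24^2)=89 / 576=0.15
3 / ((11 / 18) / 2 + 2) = 108 / 83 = 1.30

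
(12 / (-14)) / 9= -2 / 21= -0.10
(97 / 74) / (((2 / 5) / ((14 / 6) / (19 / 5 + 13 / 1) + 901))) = 15733885 / 5328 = 2953.06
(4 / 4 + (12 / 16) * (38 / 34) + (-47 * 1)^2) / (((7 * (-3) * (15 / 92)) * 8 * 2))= -3457751 / 85680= -40.36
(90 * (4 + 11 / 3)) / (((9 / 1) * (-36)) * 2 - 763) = -690 / 1411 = -0.49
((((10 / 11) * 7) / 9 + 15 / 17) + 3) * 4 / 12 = 7724 / 5049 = 1.53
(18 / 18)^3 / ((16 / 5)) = 5 / 16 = 0.31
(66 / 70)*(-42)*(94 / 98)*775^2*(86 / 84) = -8011496625 / 343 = -23357133.02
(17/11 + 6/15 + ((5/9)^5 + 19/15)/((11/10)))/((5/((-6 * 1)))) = -20428526/5412825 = -3.77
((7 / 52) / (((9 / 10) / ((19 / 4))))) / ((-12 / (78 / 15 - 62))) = 3.36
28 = 28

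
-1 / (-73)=1 / 73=0.01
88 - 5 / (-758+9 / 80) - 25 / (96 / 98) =181851569 / 2910288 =62.49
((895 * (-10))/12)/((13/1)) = -4475/78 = -57.37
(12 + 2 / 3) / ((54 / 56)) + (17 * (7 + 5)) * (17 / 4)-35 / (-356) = 25382431 / 28836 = 880.23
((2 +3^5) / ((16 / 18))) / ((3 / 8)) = 735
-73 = -73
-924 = -924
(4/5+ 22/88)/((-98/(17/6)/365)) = -11.08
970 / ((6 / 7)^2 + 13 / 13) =9506 / 17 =559.18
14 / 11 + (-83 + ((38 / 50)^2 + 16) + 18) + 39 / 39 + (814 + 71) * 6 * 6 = 218720221 / 6875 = 31813.85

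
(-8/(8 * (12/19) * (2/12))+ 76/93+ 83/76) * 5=-37.95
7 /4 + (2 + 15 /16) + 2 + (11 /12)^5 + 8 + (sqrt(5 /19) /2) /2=sqrt(95) /76 + 3815771 /248832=15.46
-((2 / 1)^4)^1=-16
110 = 110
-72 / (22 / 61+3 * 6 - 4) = -366 / 73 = -5.01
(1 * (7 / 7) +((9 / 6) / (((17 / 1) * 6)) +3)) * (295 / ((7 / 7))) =80535 / 68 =1184.34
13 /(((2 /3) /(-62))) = -1209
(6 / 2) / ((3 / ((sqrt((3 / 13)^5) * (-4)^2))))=144 * sqrt(39) / 2197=0.41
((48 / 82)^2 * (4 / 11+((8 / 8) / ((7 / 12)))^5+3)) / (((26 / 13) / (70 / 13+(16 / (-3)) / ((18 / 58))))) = -445216753984 / 12120351243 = -36.73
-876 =-876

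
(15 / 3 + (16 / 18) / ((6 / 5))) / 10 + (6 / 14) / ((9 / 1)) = 235 / 378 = 0.62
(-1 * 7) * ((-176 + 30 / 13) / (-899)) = -1.35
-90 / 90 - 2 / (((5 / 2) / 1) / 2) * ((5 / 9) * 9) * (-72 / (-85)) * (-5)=559 / 17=32.88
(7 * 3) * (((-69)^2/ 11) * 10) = 999810/ 11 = 90891.82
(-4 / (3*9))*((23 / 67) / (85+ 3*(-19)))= -23 / 12663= -0.00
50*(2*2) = 200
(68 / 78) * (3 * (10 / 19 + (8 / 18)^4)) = 1.48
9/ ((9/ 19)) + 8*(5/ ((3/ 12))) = 179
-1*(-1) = 1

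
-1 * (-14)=14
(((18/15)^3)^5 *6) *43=121307726020608/30517578125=3975.01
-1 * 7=-7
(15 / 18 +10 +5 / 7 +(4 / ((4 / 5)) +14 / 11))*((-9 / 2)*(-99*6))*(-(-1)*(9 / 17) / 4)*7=6001857 / 136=44131.30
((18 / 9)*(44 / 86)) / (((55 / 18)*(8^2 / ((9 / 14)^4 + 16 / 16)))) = 404793 / 66075520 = 0.01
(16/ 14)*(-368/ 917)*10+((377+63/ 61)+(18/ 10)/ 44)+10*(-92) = -546.51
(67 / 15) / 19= 67 / 285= 0.24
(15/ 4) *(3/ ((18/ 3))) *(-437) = -6555/ 8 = -819.38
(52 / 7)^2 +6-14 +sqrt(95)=sqrt(95) +2312 / 49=56.93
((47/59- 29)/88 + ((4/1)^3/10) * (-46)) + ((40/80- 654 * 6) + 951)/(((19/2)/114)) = -116705518/3245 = -35964.72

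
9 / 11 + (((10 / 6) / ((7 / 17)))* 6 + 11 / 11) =2010 / 77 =26.10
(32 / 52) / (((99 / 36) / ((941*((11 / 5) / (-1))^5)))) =-440869792 / 40625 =-10852.18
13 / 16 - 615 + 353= -4179 / 16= -261.19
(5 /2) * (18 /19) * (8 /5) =72 /19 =3.79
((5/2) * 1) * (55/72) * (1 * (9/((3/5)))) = 1375/48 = 28.65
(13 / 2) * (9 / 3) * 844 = 16458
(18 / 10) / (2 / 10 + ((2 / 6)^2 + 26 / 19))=1539 / 1436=1.07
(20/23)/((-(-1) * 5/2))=8/23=0.35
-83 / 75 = -1.11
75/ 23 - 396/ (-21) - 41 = -3040/ 161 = -18.88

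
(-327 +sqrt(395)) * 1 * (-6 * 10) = 19620-60 * sqrt(395) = 18427.52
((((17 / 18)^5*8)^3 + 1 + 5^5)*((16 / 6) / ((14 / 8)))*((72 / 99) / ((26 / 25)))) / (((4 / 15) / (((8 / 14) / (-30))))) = -1101345662572341833225 / 4328037487761616629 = -254.47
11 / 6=1.83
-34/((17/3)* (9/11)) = -22/3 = -7.33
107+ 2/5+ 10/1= 587/5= 117.40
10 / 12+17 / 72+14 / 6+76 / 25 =6.44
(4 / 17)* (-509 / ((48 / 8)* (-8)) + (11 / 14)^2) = 26393 / 9996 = 2.64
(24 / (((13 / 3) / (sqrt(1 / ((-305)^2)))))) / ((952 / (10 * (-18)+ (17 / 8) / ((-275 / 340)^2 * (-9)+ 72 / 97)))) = -32028814 / 9307235735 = -0.00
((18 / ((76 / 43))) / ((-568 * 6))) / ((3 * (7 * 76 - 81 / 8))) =-0.00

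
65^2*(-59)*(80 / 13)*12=-18408000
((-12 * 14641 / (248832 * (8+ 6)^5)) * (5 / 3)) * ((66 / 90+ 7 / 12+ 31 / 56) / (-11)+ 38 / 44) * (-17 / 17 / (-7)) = -8530379 / 39345379540992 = -0.00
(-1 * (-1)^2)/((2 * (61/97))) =-97/122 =-0.80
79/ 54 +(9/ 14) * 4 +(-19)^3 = -6854.97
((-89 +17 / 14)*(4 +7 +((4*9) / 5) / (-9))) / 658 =-62679 / 46060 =-1.36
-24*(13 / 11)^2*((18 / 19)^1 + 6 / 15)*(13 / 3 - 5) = 346112 / 11495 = 30.11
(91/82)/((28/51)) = 663/328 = 2.02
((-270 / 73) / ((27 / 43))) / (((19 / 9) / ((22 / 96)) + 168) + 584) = -1419 / 183376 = -0.01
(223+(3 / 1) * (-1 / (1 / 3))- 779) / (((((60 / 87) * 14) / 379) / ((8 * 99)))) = -122956317 / 7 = -17565188.14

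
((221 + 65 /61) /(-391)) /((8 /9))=-60957 /95404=-0.64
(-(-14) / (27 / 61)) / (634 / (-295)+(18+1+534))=251930 / 4387527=0.06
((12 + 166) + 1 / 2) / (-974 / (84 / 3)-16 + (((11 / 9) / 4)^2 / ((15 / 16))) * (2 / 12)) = -9108855 / 2590748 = -3.52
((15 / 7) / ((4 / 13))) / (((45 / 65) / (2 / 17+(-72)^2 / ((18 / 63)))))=182521.18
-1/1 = -1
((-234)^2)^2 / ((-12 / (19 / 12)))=-395598411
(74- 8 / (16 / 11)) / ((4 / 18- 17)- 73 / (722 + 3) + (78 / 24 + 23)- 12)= -26.06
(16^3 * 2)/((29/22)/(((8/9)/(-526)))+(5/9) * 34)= -6488064/602827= -10.76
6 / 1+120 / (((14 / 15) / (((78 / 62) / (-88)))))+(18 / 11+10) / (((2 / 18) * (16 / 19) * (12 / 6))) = 66.34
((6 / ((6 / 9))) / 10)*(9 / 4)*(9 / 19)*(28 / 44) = 5103 / 8360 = 0.61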